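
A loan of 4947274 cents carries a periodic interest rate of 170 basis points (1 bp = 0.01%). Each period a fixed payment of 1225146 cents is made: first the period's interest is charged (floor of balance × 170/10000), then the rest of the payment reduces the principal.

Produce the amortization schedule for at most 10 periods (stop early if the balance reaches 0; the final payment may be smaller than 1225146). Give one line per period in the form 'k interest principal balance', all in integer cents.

1. interest=⌊4947274·170/10000⌋=84103; principal=1225146-84103=1141043; balance=4947274-1141043=3806231
2. interest=⌊3806231·170/10000⌋=64705; principal=1225146-64705=1160441; balance=3806231-1160441=2645790
3. interest=⌊2645790·170/10000⌋=44978; principal=1225146-44978=1180168; balance=2645790-1180168=1465622
4. interest=⌊1465622·170/10000⌋=24915; principal=1225146-24915=1200231; balance=1465622-1200231=265391
5. interest=⌊265391·170/10000⌋=4511; principal=min(1225146-4511,265391)=265391; balance=265391-265391=0

1 84103 1141043 3806231
2 64705 1160441 2645790
3 44978 1180168 1465622
4 24915 1200231 265391
5 4511 265391 0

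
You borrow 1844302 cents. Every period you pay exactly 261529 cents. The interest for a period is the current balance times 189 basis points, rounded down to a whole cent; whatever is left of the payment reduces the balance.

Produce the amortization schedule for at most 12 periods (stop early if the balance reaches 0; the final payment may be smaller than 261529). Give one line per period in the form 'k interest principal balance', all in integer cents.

1. interest=⌊1844302·189/10000⌋=34857; principal=261529-34857=226672; balance=1844302-226672=1617630
2. interest=⌊1617630·189/10000⌋=30573; principal=261529-30573=230956; balance=1617630-230956=1386674
3. interest=⌊1386674·189/10000⌋=26208; principal=261529-26208=235321; balance=1386674-235321=1151353
4. interest=⌊1151353·189/10000⌋=21760; principal=261529-21760=239769; balance=1151353-239769=911584
5. interest=⌊911584·189/10000⌋=17228; principal=261529-17228=244301; balance=911584-244301=667283
6. interest=⌊667283·189/10000⌋=12611; principal=261529-12611=248918; balance=667283-248918=418365
7. interest=⌊418365·189/10000⌋=7907; principal=261529-7907=253622; balance=418365-253622=164743
8. interest=⌊164743·189/10000⌋=3113; principal=min(261529-3113,164743)=164743; balance=164743-164743=0

1 34857 226672 1617630
2 30573 230956 1386674
3 26208 235321 1151353
4 21760 239769 911584
5 17228 244301 667283
6 12611 248918 418365
7 7907 253622 164743
8 3113 164743 0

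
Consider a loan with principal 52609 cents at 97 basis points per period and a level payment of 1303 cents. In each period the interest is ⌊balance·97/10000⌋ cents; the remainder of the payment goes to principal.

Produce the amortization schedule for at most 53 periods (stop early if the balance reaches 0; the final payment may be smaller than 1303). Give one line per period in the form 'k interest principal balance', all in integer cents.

1. interest=⌊52609·97/10000⌋=510; principal=1303-510=793; balance=52609-793=51816
2. interest=⌊51816·97/10000⌋=502; principal=1303-502=801; balance=51816-801=51015
3. interest=⌊51015·97/10000⌋=494; principal=1303-494=809; balance=51015-809=50206
4. interest=⌊50206·97/10000⌋=486; principal=1303-486=817; balance=50206-817=49389
5. interest=⌊49389·97/10000⌋=479; principal=1303-479=824; balance=49389-824=48565
6. interest=⌊48565·97/10000⌋=471; principal=1303-471=832; balance=48565-832=47733
7. interest=⌊47733·97/10000⌋=463; principal=1303-463=840; balance=47733-840=46893
8. interest=⌊46893·97/10000⌋=454; principal=1303-454=849; balance=46893-849=46044
9. interest=⌊46044·97/10000⌋=446; principal=1303-446=857; balance=46044-857=45187
10. interest=⌊45187·97/10000⌋=438; principal=1303-438=865; balance=45187-865=44322
11. interest=⌊44322·97/10000⌋=429; principal=1303-429=874; balance=44322-874=43448
12. interest=⌊43448·97/10000⌋=421; principal=1303-421=882; balance=43448-882=42566
13. interest=⌊42566·97/10000⌋=412; principal=1303-412=891; balance=42566-891=41675
14. interest=⌊41675·97/10000⌋=404; principal=1303-404=899; balance=41675-899=40776
15. interest=⌊40776·97/10000⌋=395; principal=1303-395=908; balance=40776-908=39868
16. interest=⌊39868·97/10000⌋=386; principal=1303-386=917; balance=39868-917=38951
17. interest=⌊38951·97/10000⌋=377; principal=1303-377=926; balance=38951-926=38025
18. interest=⌊38025·97/10000⌋=368; principal=1303-368=935; balance=38025-935=37090
19. interest=⌊37090·97/10000⌋=359; principal=1303-359=944; balance=37090-944=36146
20. interest=⌊36146·97/10000⌋=350; principal=1303-350=953; balance=36146-953=35193
21. interest=⌊35193·97/10000⌋=341; principal=1303-341=962; balance=35193-962=34231
22. interest=⌊34231·97/10000⌋=332; principal=1303-332=971; balance=34231-971=33260
23. interest=⌊33260·97/10000⌋=322; principal=1303-322=981; balance=33260-981=32279
24. interest=⌊32279·97/10000⌋=313; principal=1303-313=990; balance=32279-990=31289
25. interest=⌊31289·97/10000⌋=303; principal=1303-303=1000; balance=31289-1000=30289
26. interest=⌊30289·97/10000⌋=293; principal=1303-293=1010; balance=30289-1010=29279
27. interest=⌊29279·97/10000⌋=284; principal=1303-284=1019; balance=29279-1019=28260
28. interest=⌊28260·97/10000⌋=274; principal=1303-274=1029; balance=28260-1029=27231
29. interest=⌊27231·97/10000⌋=264; principal=1303-264=1039; balance=27231-1039=26192
30. interest=⌊26192·97/10000⌋=254; principal=1303-254=1049; balance=26192-1049=25143
31. interest=⌊25143·97/10000⌋=243; principal=1303-243=1060; balance=25143-1060=24083
32. interest=⌊24083·97/10000⌋=233; principal=1303-233=1070; balance=24083-1070=23013
33. interest=⌊23013·97/10000⌋=223; principal=1303-223=1080; balance=23013-1080=21933
34. interest=⌊21933·97/10000⌋=212; principal=1303-212=1091; balance=21933-1091=20842
35. interest=⌊20842·97/10000⌋=202; principal=1303-202=1101; balance=20842-1101=19741
36. interest=⌊19741·97/10000⌋=191; principal=1303-191=1112; balance=19741-1112=18629
37. interest=⌊18629·97/10000⌋=180; principal=1303-180=1123; balance=18629-1123=17506
38. interest=⌊17506·97/10000⌋=169; principal=1303-169=1134; balance=17506-1134=16372
39. interest=⌊16372·97/10000⌋=158; principal=1303-158=1145; balance=16372-1145=15227
40. interest=⌊15227·97/10000⌋=147; principal=1303-147=1156; balance=15227-1156=14071
41. interest=⌊14071·97/10000⌋=136; principal=1303-136=1167; balance=14071-1167=12904
42. interest=⌊12904·97/10000⌋=125; principal=1303-125=1178; balance=12904-1178=11726
43. interest=⌊11726·97/10000⌋=113; principal=1303-113=1190; balance=11726-1190=10536
44. interest=⌊10536·97/10000⌋=102; principal=1303-102=1201; balance=10536-1201=9335
45. interest=⌊9335·97/10000⌋=90; principal=1303-90=1213; balance=9335-1213=8122
46. interest=⌊8122·97/10000⌋=78; principal=1303-78=1225; balance=8122-1225=6897
47. interest=⌊6897·97/10000⌋=66; principal=1303-66=1237; balance=6897-1237=5660
48. interest=⌊5660·97/10000⌋=54; principal=1303-54=1249; balance=5660-1249=4411
49. interest=⌊4411·97/10000⌋=42; principal=1303-42=1261; balance=4411-1261=3150
50. interest=⌊3150·97/10000⌋=30; principal=1303-30=1273; balance=3150-1273=1877
51. interest=⌊1877·97/10000⌋=18; principal=1303-18=1285; balance=1877-1285=592
52. interest=⌊592·97/10000⌋=5; principal=min(1303-5,592)=592; balance=592-592=0

1 510 793 51816
2 502 801 51015
3 494 809 50206
4 486 817 49389
5 479 824 48565
6 471 832 47733
7 463 840 46893
8 454 849 46044
9 446 857 45187
10 438 865 44322
11 429 874 43448
12 421 882 42566
13 412 891 41675
14 404 899 40776
15 395 908 39868
16 386 917 38951
17 377 926 38025
18 368 935 37090
19 359 944 36146
20 350 953 35193
21 341 962 34231
22 332 971 33260
23 322 981 32279
24 313 990 31289
25 303 1000 30289
26 293 1010 29279
27 284 1019 28260
28 274 1029 27231
29 264 1039 26192
30 254 1049 25143
31 243 1060 24083
32 233 1070 23013
33 223 1080 21933
34 212 1091 20842
35 202 1101 19741
36 191 1112 18629
37 180 1123 17506
38 169 1134 16372
39 158 1145 15227
40 147 1156 14071
41 136 1167 12904
42 125 1178 11726
43 113 1190 10536
44 102 1201 9335
45 90 1213 8122
46 78 1225 6897
47 66 1237 5660
48 54 1249 4411
49 42 1261 3150
50 30 1273 1877
51 18 1285 592
52 5 592 0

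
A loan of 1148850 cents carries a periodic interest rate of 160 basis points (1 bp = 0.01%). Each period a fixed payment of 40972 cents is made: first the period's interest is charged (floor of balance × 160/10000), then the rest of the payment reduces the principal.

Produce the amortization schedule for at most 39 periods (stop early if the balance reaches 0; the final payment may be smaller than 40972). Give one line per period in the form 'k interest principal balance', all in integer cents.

1. interest=⌊1148850·160/10000⌋=18381; principal=40972-18381=22591; balance=1148850-22591=1126259
2. interest=⌊1126259·160/10000⌋=18020; principal=40972-18020=22952; balance=1126259-22952=1103307
3. interest=⌊1103307·160/10000⌋=17652; principal=40972-17652=23320; balance=1103307-23320=1079987
4. interest=⌊1079987·160/10000⌋=17279; principal=40972-17279=23693; balance=1079987-23693=1056294
5. interest=⌊1056294·160/10000⌋=16900; principal=40972-16900=24072; balance=1056294-24072=1032222
6. interest=⌊1032222·160/10000⌋=16515; principal=40972-16515=24457; balance=1032222-24457=1007765
7. interest=⌊1007765·160/10000⌋=16124; principal=40972-16124=24848; balance=1007765-24848=982917
8. interest=⌊982917·160/10000⌋=15726; principal=40972-15726=25246; balance=982917-25246=957671
9. interest=⌊957671·160/10000⌋=15322; principal=40972-15322=25650; balance=957671-25650=932021
10. interest=⌊932021·160/10000⌋=14912; principal=40972-14912=26060; balance=932021-26060=905961
11. interest=⌊905961·160/10000⌋=14495; principal=40972-14495=26477; balance=905961-26477=879484
12. interest=⌊879484·160/10000⌋=14071; principal=40972-14071=26901; balance=879484-26901=852583
13. interest=⌊852583·160/10000⌋=13641; principal=40972-13641=27331; balance=852583-27331=825252
14. interest=⌊825252·160/10000⌋=13204; principal=40972-13204=27768; balance=825252-27768=797484
15. interest=⌊797484·160/10000⌋=12759; principal=40972-12759=28213; balance=797484-28213=769271
16. interest=⌊769271·160/10000⌋=12308; principal=40972-12308=28664; balance=769271-28664=740607
17. interest=⌊740607·160/10000⌋=11849; principal=40972-11849=29123; balance=740607-29123=711484
18. interest=⌊711484·160/10000⌋=11383; principal=40972-11383=29589; balance=711484-29589=681895
19. interest=⌊681895·160/10000⌋=10910; principal=40972-10910=30062; balance=681895-30062=651833
20. interest=⌊651833·160/10000⌋=10429; principal=40972-10429=30543; balance=651833-30543=621290
21. interest=⌊621290·160/10000⌋=9940; principal=40972-9940=31032; balance=621290-31032=590258
22. interest=⌊590258·160/10000⌋=9444; principal=40972-9444=31528; balance=590258-31528=558730
23. interest=⌊558730·160/10000⌋=8939; principal=40972-8939=32033; balance=558730-32033=526697
24. interest=⌊526697·160/10000⌋=8427; principal=40972-8427=32545; balance=526697-32545=494152
25. interest=⌊494152·160/10000⌋=7906; principal=40972-7906=33066; balance=494152-33066=461086
26. interest=⌊461086·160/10000⌋=7377; principal=40972-7377=33595; balance=461086-33595=427491
27. interest=⌊427491·160/10000⌋=6839; principal=40972-6839=34133; balance=427491-34133=393358
28. interest=⌊393358·160/10000⌋=6293; principal=40972-6293=34679; balance=393358-34679=358679
29. interest=⌊358679·160/10000⌋=5738; principal=40972-5738=35234; balance=358679-35234=323445
30. interest=⌊323445·160/10000⌋=5175; principal=40972-5175=35797; balance=323445-35797=287648
31. interest=⌊287648·160/10000⌋=4602; principal=40972-4602=36370; balance=287648-36370=251278
32. interest=⌊251278·160/10000⌋=4020; principal=40972-4020=36952; balance=251278-36952=214326
33. interest=⌊214326·160/10000⌋=3429; principal=40972-3429=37543; balance=214326-37543=176783
34. interest=⌊176783·160/10000⌋=2828; principal=40972-2828=38144; balance=176783-38144=138639
35. interest=⌊138639·160/10000⌋=2218; principal=40972-2218=38754; balance=138639-38754=99885
36. interest=⌊99885·160/10000⌋=1598; principal=40972-1598=39374; balance=99885-39374=60511
37. interest=⌊60511·160/10000⌋=968; principal=40972-968=40004; balance=60511-40004=20507
38. interest=⌊20507·160/10000⌋=328; principal=min(40972-328,20507)=20507; balance=20507-20507=0

1 18381 22591 1126259
2 18020 22952 1103307
3 17652 23320 1079987
4 17279 23693 1056294
5 16900 24072 1032222
6 16515 24457 1007765
7 16124 24848 982917
8 15726 25246 957671
9 15322 25650 932021
10 14912 26060 905961
11 14495 26477 879484
12 14071 26901 852583
13 13641 27331 825252
14 13204 27768 797484
15 12759 28213 769271
16 12308 28664 740607
17 11849 29123 711484
18 11383 29589 681895
19 10910 30062 651833
20 10429 30543 621290
21 9940 31032 590258
22 9444 31528 558730
23 8939 32033 526697
24 8427 32545 494152
25 7906 33066 461086
26 7377 33595 427491
27 6839 34133 393358
28 6293 34679 358679
29 5738 35234 323445
30 5175 35797 287648
31 4602 36370 251278
32 4020 36952 214326
33 3429 37543 176783
34 2828 38144 138639
35 2218 38754 99885
36 1598 39374 60511
37 968 40004 20507
38 328 20507 0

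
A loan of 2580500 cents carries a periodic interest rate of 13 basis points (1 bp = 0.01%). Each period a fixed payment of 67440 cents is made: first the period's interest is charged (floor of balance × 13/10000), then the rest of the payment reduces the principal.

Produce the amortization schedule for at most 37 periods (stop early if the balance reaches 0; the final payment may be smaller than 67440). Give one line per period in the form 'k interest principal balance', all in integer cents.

1. interest=⌊2580500·13/10000⌋=3354; principal=67440-3354=64086; balance=2580500-64086=2516414
2. interest=⌊2516414·13/10000⌋=3271; principal=67440-3271=64169; balance=2516414-64169=2452245
3. interest=⌊2452245·13/10000⌋=3187; principal=67440-3187=64253; balance=2452245-64253=2387992
4. interest=⌊2387992·13/10000⌋=3104; principal=67440-3104=64336; balance=2387992-64336=2323656
5. interest=⌊2323656·13/10000⌋=3020; principal=67440-3020=64420; balance=2323656-64420=2259236
6. interest=⌊2259236·13/10000⌋=2937; principal=67440-2937=64503; balance=2259236-64503=2194733
7. interest=⌊2194733·13/10000⌋=2853; principal=67440-2853=64587; balance=2194733-64587=2130146
8. interest=⌊2130146·13/10000⌋=2769; principal=67440-2769=64671; balance=2130146-64671=2065475
9. interest=⌊2065475·13/10000⌋=2685; principal=67440-2685=64755; balance=2065475-64755=2000720
10. interest=⌊2000720·13/10000⌋=2600; principal=67440-2600=64840; balance=2000720-64840=1935880
11. interest=⌊1935880·13/10000⌋=2516; principal=67440-2516=64924; balance=1935880-64924=1870956
12. interest=⌊1870956·13/10000⌋=2432; principal=67440-2432=65008; balance=1870956-65008=1805948
13. interest=⌊1805948·13/10000⌋=2347; principal=67440-2347=65093; balance=1805948-65093=1740855
14. interest=⌊1740855·13/10000⌋=2263; principal=67440-2263=65177; balance=1740855-65177=1675678
15. interest=⌊1675678·13/10000⌋=2178; principal=67440-2178=65262; balance=1675678-65262=1610416
16. interest=⌊1610416·13/10000⌋=2093; principal=67440-2093=65347; balance=1610416-65347=1545069
17. interest=⌊1545069·13/10000⌋=2008; principal=67440-2008=65432; balance=1545069-65432=1479637
18. interest=⌊1479637·13/10000⌋=1923; principal=67440-1923=65517; balance=1479637-65517=1414120
19. interest=⌊1414120·13/10000⌋=1838; principal=67440-1838=65602; balance=1414120-65602=1348518
20. interest=⌊1348518·13/10000⌋=1753; principal=67440-1753=65687; balance=1348518-65687=1282831
21. interest=⌊1282831·13/10000⌋=1667; principal=67440-1667=65773; balance=1282831-65773=1217058
22. interest=⌊1217058·13/10000⌋=1582; principal=67440-1582=65858; balance=1217058-65858=1151200
23. interest=⌊1151200·13/10000⌋=1496; principal=67440-1496=65944; balance=1151200-65944=1085256
24. interest=⌊1085256·13/10000⌋=1410; principal=67440-1410=66030; balance=1085256-66030=1019226
25. interest=⌊1019226·13/10000⌋=1324; principal=67440-1324=66116; balance=1019226-66116=953110
26. interest=⌊953110·13/10000⌋=1239; principal=67440-1239=66201; balance=953110-66201=886909
27. interest=⌊886909·13/10000⌋=1152; principal=67440-1152=66288; balance=886909-66288=820621
28. interest=⌊820621·13/10000⌋=1066; principal=67440-1066=66374; balance=820621-66374=754247
29. interest=⌊754247·13/10000⌋=980; principal=67440-980=66460; balance=754247-66460=687787
30. interest=⌊687787·13/10000⌋=894; principal=67440-894=66546; balance=687787-66546=621241
31. interest=⌊621241·13/10000⌋=807; principal=67440-807=66633; balance=621241-66633=554608
32. interest=⌊554608·13/10000⌋=720; principal=67440-720=66720; balance=554608-66720=487888
33. interest=⌊487888·13/10000⌋=634; principal=67440-634=66806; balance=487888-66806=421082
34. interest=⌊421082·13/10000⌋=547; principal=67440-547=66893; balance=421082-66893=354189
35. interest=⌊354189·13/10000⌋=460; principal=67440-460=66980; balance=354189-66980=287209
36. interest=⌊287209·13/10000⌋=373; principal=67440-373=67067; balance=287209-67067=220142
37. interest=⌊220142·13/10000⌋=286; principal=67440-286=67154; balance=220142-67154=152988

1 3354 64086 2516414
2 3271 64169 2452245
3 3187 64253 2387992
4 3104 64336 2323656
5 3020 64420 2259236
6 2937 64503 2194733
7 2853 64587 2130146
8 2769 64671 2065475
9 2685 64755 2000720
10 2600 64840 1935880
11 2516 64924 1870956
12 2432 65008 1805948
13 2347 65093 1740855
14 2263 65177 1675678
15 2178 65262 1610416
16 2093 65347 1545069
17 2008 65432 1479637
18 1923 65517 1414120
19 1838 65602 1348518
20 1753 65687 1282831
21 1667 65773 1217058
22 1582 65858 1151200
23 1496 65944 1085256
24 1410 66030 1019226
25 1324 66116 953110
26 1239 66201 886909
27 1152 66288 820621
28 1066 66374 754247
29 980 66460 687787
30 894 66546 621241
31 807 66633 554608
32 720 66720 487888
33 634 66806 421082
34 547 66893 354189
35 460 66980 287209
36 373 67067 220142
37 286 67154 152988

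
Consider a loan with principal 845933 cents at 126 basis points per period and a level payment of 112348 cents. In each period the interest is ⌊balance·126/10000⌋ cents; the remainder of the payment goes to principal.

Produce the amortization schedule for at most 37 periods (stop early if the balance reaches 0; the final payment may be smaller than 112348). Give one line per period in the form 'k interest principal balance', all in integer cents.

1. interest=⌊845933·126/10000⌋=10658; principal=112348-10658=101690; balance=845933-101690=744243
2. interest=⌊744243·126/10000⌋=9377; principal=112348-9377=102971; balance=744243-102971=641272
3. interest=⌊641272·126/10000⌋=8080; principal=112348-8080=104268; balance=641272-104268=537004
4. interest=⌊537004·126/10000⌋=6766; principal=112348-6766=105582; balance=537004-105582=431422
5. interest=⌊431422·126/10000⌋=5435; principal=112348-5435=106913; balance=431422-106913=324509
6. interest=⌊324509·126/10000⌋=4088; principal=112348-4088=108260; balance=324509-108260=216249
7. interest=⌊216249·126/10000⌋=2724; principal=112348-2724=109624; balance=216249-109624=106625
8. interest=⌊106625·126/10000⌋=1343; principal=min(112348-1343,106625)=106625; balance=106625-106625=0

1 10658 101690 744243
2 9377 102971 641272
3 8080 104268 537004
4 6766 105582 431422
5 5435 106913 324509
6 4088 108260 216249
7 2724 109624 106625
8 1343 106625 0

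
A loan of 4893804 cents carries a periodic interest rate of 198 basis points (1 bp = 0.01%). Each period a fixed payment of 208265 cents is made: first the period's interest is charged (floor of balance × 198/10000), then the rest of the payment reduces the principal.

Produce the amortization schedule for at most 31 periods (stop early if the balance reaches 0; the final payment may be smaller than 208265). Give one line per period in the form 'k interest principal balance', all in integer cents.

1 96897 111368 4782436
2 94692 113573 4668863
3 92443 115822 4553041
4 90150 118115 4434926
5 87811 120454 4314472
6 85426 122839 4191633
7 82994 125271 4066362
8 80513 127752 3938610
9 77984 130281 3808329
10 75404 132861 3675468
11 72774 135491 3539977
12 70091 138174 3401803
13 67355 140910 3260893
14 64565 143700 3117193
15 61720 146545 2970648
16 58818 149447 2821201
17 55859 152406 2668795
18 52842 155423 2513372
19 49764 158501 2354871
20 46626 161639 2193232
21 43425 164840 2028392
22 40162 168103 1860289
23 36833 171432 1688857
24 33439 174826 1514031
25 29977 178288 1335743
26 26447 181818 1153925
27 22847 185418 968507
28 19176 189089 779418
29 15432 192833 586585
30 11614 196651 389934
31 7720 200545 189389

1. interest=⌊4893804·198/10000⌋=96897; principal=208265-96897=111368; balance=4893804-111368=4782436
2. interest=⌊4782436·198/10000⌋=94692; principal=208265-94692=113573; balance=4782436-113573=4668863
3. interest=⌊4668863·198/10000⌋=92443; principal=208265-92443=115822; balance=4668863-115822=4553041
4. interest=⌊4553041·198/10000⌋=90150; principal=208265-90150=118115; balance=4553041-118115=4434926
5. interest=⌊4434926·198/10000⌋=87811; principal=208265-87811=120454; balance=4434926-120454=4314472
6. interest=⌊4314472·198/10000⌋=85426; principal=208265-85426=122839; balance=4314472-122839=4191633
7. interest=⌊4191633·198/10000⌋=82994; principal=208265-82994=125271; balance=4191633-125271=4066362
8. interest=⌊4066362·198/10000⌋=80513; principal=208265-80513=127752; balance=4066362-127752=3938610
9. interest=⌊3938610·198/10000⌋=77984; principal=208265-77984=130281; balance=3938610-130281=3808329
10. interest=⌊3808329·198/10000⌋=75404; principal=208265-75404=132861; balance=3808329-132861=3675468
11. interest=⌊3675468·198/10000⌋=72774; principal=208265-72774=135491; balance=3675468-135491=3539977
12. interest=⌊3539977·198/10000⌋=70091; principal=208265-70091=138174; balance=3539977-138174=3401803
13. interest=⌊3401803·198/10000⌋=67355; principal=208265-67355=140910; balance=3401803-140910=3260893
14. interest=⌊3260893·198/10000⌋=64565; principal=208265-64565=143700; balance=3260893-143700=3117193
15. interest=⌊3117193·198/10000⌋=61720; principal=208265-61720=146545; balance=3117193-146545=2970648
16. interest=⌊2970648·198/10000⌋=58818; principal=208265-58818=149447; balance=2970648-149447=2821201
17. interest=⌊2821201·198/10000⌋=55859; principal=208265-55859=152406; balance=2821201-152406=2668795
18. interest=⌊2668795·198/10000⌋=52842; principal=208265-52842=155423; balance=2668795-155423=2513372
19. interest=⌊2513372·198/10000⌋=49764; principal=208265-49764=158501; balance=2513372-158501=2354871
20. interest=⌊2354871·198/10000⌋=46626; principal=208265-46626=161639; balance=2354871-161639=2193232
21. interest=⌊2193232·198/10000⌋=43425; principal=208265-43425=164840; balance=2193232-164840=2028392
22. interest=⌊2028392·198/10000⌋=40162; principal=208265-40162=168103; balance=2028392-168103=1860289
23. interest=⌊1860289·198/10000⌋=36833; principal=208265-36833=171432; balance=1860289-171432=1688857
24. interest=⌊1688857·198/10000⌋=33439; principal=208265-33439=174826; balance=1688857-174826=1514031
25. interest=⌊1514031·198/10000⌋=29977; principal=208265-29977=178288; balance=1514031-178288=1335743
26. interest=⌊1335743·198/10000⌋=26447; principal=208265-26447=181818; balance=1335743-181818=1153925
27. interest=⌊1153925·198/10000⌋=22847; principal=208265-22847=185418; balance=1153925-185418=968507
28. interest=⌊968507·198/10000⌋=19176; principal=208265-19176=189089; balance=968507-189089=779418
29. interest=⌊779418·198/10000⌋=15432; principal=208265-15432=192833; balance=779418-192833=586585
30. interest=⌊586585·198/10000⌋=11614; principal=208265-11614=196651; balance=586585-196651=389934
31. interest=⌊389934·198/10000⌋=7720; principal=208265-7720=200545; balance=389934-200545=189389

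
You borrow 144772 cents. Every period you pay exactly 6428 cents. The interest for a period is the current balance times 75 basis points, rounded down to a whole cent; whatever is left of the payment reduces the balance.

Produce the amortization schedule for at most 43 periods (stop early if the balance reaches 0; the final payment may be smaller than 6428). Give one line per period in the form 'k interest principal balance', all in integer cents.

1 1085 5343 139429
2 1045 5383 134046
3 1005 5423 128623
4 964 5464 123159
5 923 5505 117654
6 882 5546 112108
7 840 5588 106520
8 798 5630 100890
9 756 5672 95218
10 714 5714 89504
11 671 5757 83747
12 628 5800 77947
13 584 5844 72103
14 540 5888 66215
15 496 5932 60283
16 452 5976 54307
17 407 6021 48286
18 362 6066 42220
19 316 6112 36108
20 270 6158 29950
21 224 6204 23746
22 178 6250 17496
23 131 6297 11199
24 83 6345 4854
25 36 4854 0

1. interest=⌊144772·75/10000⌋=1085; principal=6428-1085=5343; balance=144772-5343=139429
2. interest=⌊139429·75/10000⌋=1045; principal=6428-1045=5383; balance=139429-5383=134046
3. interest=⌊134046·75/10000⌋=1005; principal=6428-1005=5423; balance=134046-5423=128623
4. interest=⌊128623·75/10000⌋=964; principal=6428-964=5464; balance=128623-5464=123159
5. interest=⌊123159·75/10000⌋=923; principal=6428-923=5505; balance=123159-5505=117654
6. interest=⌊117654·75/10000⌋=882; principal=6428-882=5546; balance=117654-5546=112108
7. interest=⌊112108·75/10000⌋=840; principal=6428-840=5588; balance=112108-5588=106520
8. interest=⌊106520·75/10000⌋=798; principal=6428-798=5630; balance=106520-5630=100890
9. interest=⌊100890·75/10000⌋=756; principal=6428-756=5672; balance=100890-5672=95218
10. interest=⌊95218·75/10000⌋=714; principal=6428-714=5714; balance=95218-5714=89504
11. interest=⌊89504·75/10000⌋=671; principal=6428-671=5757; balance=89504-5757=83747
12. interest=⌊83747·75/10000⌋=628; principal=6428-628=5800; balance=83747-5800=77947
13. interest=⌊77947·75/10000⌋=584; principal=6428-584=5844; balance=77947-5844=72103
14. interest=⌊72103·75/10000⌋=540; principal=6428-540=5888; balance=72103-5888=66215
15. interest=⌊66215·75/10000⌋=496; principal=6428-496=5932; balance=66215-5932=60283
16. interest=⌊60283·75/10000⌋=452; principal=6428-452=5976; balance=60283-5976=54307
17. interest=⌊54307·75/10000⌋=407; principal=6428-407=6021; balance=54307-6021=48286
18. interest=⌊48286·75/10000⌋=362; principal=6428-362=6066; balance=48286-6066=42220
19. interest=⌊42220·75/10000⌋=316; principal=6428-316=6112; balance=42220-6112=36108
20. interest=⌊36108·75/10000⌋=270; principal=6428-270=6158; balance=36108-6158=29950
21. interest=⌊29950·75/10000⌋=224; principal=6428-224=6204; balance=29950-6204=23746
22. interest=⌊23746·75/10000⌋=178; principal=6428-178=6250; balance=23746-6250=17496
23. interest=⌊17496·75/10000⌋=131; principal=6428-131=6297; balance=17496-6297=11199
24. interest=⌊11199·75/10000⌋=83; principal=6428-83=6345; balance=11199-6345=4854
25. interest=⌊4854·75/10000⌋=36; principal=min(6428-36,4854)=4854; balance=4854-4854=0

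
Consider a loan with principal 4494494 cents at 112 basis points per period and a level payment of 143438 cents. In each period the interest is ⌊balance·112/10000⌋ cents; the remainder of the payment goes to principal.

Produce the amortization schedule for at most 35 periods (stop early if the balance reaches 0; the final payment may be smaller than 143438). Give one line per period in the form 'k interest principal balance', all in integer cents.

1. interest=⌊4494494·112/10000⌋=50338; principal=143438-50338=93100; balance=4494494-93100=4401394
2. interest=⌊4401394·112/10000⌋=49295; principal=143438-49295=94143; balance=4401394-94143=4307251
3. interest=⌊4307251·112/10000⌋=48241; principal=143438-48241=95197; balance=4307251-95197=4212054
4. interest=⌊4212054·112/10000⌋=47175; principal=143438-47175=96263; balance=4212054-96263=4115791
5. interest=⌊4115791·112/10000⌋=46096; principal=143438-46096=97342; balance=4115791-97342=4018449
6. interest=⌊4018449·112/10000⌋=45006; principal=143438-45006=98432; balance=4018449-98432=3920017
7. interest=⌊3920017·112/10000⌋=43904; principal=143438-43904=99534; balance=3920017-99534=3820483
8. interest=⌊3820483·112/10000⌋=42789; principal=143438-42789=100649; balance=3820483-100649=3719834
9. interest=⌊3719834·112/10000⌋=41662; principal=143438-41662=101776; balance=3719834-101776=3618058
10. interest=⌊3618058·112/10000⌋=40522; principal=143438-40522=102916; balance=3618058-102916=3515142
11. interest=⌊3515142·112/10000⌋=39369; principal=143438-39369=104069; balance=3515142-104069=3411073
12. interest=⌊3411073·112/10000⌋=38204; principal=143438-38204=105234; balance=3411073-105234=3305839
13. interest=⌊3305839·112/10000⌋=37025; principal=143438-37025=106413; balance=3305839-106413=3199426
14. interest=⌊3199426·112/10000⌋=35833; principal=143438-35833=107605; balance=3199426-107605=3091821
15. interest=⌊3091821·112/10000⌋=34628; principal=143438-34628=108810; balance=3091821-108810=2983011
16. interest=⌊2983011·112/10000⌋=33409; principal=143438-33409=110029; balance=2983011-110029=2872982
17. interest=⌊2872982·112/10000⌋=32177; principal=143438-32177=111261; balance=2872982-111261=2761721
18. interest=⌊2761721·112/10000⌋=30931; principal=143438-30931=112507; balance=2761721-112507=2649214
19. interest=⌊2649214·112/10000⌋=29671; principal=143438-29671=113767; balance=2649214-113767=2535447
20. interest=⌊2535447·112/10000⌋=28397; principal=143438-28397=115041; balance=2535447-115041=2420406
21. interest=⌊2420406·112/10000⌋=27108; principal=143438-27108=116330; balance=2420406-116330=2304076
22. interest=⌊2304076·112/10000⌋=25805; principal=143438-25805=117633; balance=2304076-117633=2186443
23. interest=⌊2186443·112/10000⌋=24488; principal=143438-24488=118950; balance=2186443-118950=2067493
24. interest=⌊2067493·112/10000⌋=23155; principal=143438-23155=120283; balance=2067493-120283=1947210
25. interest=⌊1947210·112/10000⌋=21808; principal=143438-21808=121630; balance=1947210-121630=1825580
26. interest=⌊1825580·112/10000⌋=20446; principal=143438-20446=122992; balance=1825580-122992=1702588
27. interest=⌊1702588·112/10000⌋=19068; principal=143438-19068=124370; balance=1702588-124370=1578218
28. interest=⌊1578218·112/10000⌋=17676; principal=143438-17676=125762; balance=1578218-125762=1452456
29. interest=⌊1452456·112/10000⌋=16267; principal=143438-16267=127171; balance=1452456-127171=1325285
30. interest=⌊1325285·112/10000⌋=14843; principal=143438-14843=128595; balance=1325285-128595=1196690
31. interest=⌊1196690·112/10000⌋=13402; principal=143438-13402=130036; balance=1196690-130036=1066654
32. interest=⌊1066654·112/10000⌋=11946; principal=143438-11946=131492; balance=1066654-131492=935162
33. interest=⌊935162·112/10000⌋=10473; principal=143438-10473=132965; balance=935162-132965=802197
34. interest=⌊802197·112/10000⌋=8984; principal=143438-8984=134454; balance=802197-134454=667743
35. interest=⌊667743·112/10000⌋=7478; principal=143438-7478=135960; balance=667743-135960=531783

1 50338 93100 4401394
2 49295 94143 4307251
3 48241 95197 4212054
4 47175 96263 4115791
5 46096 97342 4018449
6 45006 98432 3920017
7 43904 99534 3820483
8 42789 100649 3719834
9 41662 101776 3618058
10 40522 102916 3515142
11 39369 104069 3411073
12 38204 105234 3305839
13 37025 106413 3199426
14 35833 107605 3091821
15 34628 108810 2983011
16 33409 110029 2872982
17 32177 111261 2761721
18 30931 112507 2649214
19 29671 113767 2535447
20 28397 115041 2420406
21 27108 116330 2304076
22 25805 117633 2186443
23 24488 118950 2067493
24 23155 120283 1947210
25 21808 121630 1825580
26 20446 122992 1702588
27 19068 124370 1578218
28 17676 125762 1452456
29 16267 127171 1325285
30 14843 128595 1196690
31 13402 130036 1066654
32 11946 131492 935162
33 10473 132965 802197
34 8984 134454 667743
35 7478 135960 531783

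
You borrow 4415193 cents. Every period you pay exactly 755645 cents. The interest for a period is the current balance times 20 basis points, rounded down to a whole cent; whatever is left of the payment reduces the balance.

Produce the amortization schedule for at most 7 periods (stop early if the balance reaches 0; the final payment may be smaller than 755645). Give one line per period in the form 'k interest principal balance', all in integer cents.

1. interest=⌊4415193·20/10000⌋=8830; principal=755645-8830=746815; balance=4415193-746815=3668378
2. interest=⌊3668378·20/10000⌋=7336; principal=755645-7336=748309; balance=3668378-748309=2920069
3. interest=⌊2920069·20/10000⌋=5840; principal=755645-5840=749805; balance=2920069-749805=2170264
4. interest=⌊2170264·20/10000⌋=4340; principal=755645-4340=751305; balance=2170264-751305=1418959
5. interest=⌊1418959·20/10000⌋=2837; principal=755645-2837=752808; balance=1418959-752808=666151
6. interest=⌊666151·20/10000⌋=1332; principal=min(755645-1332,666151)=666151; balance=666151-666151=0

1 8830 746815 3668378
2 7336 748309 2920069
3 5840 749805 2170264
4 4340 751305 1418959
5 2837 752808 666151
6 1332 666151 0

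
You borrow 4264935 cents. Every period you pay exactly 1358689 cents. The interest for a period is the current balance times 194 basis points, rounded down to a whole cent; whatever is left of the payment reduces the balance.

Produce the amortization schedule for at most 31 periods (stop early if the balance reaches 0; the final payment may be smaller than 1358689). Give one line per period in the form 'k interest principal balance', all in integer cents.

1 82739 1275950 2988985
2 57986 1300703 1688282
3 32752 1325937 362345
4 7029 362345 0

1. interest=⌊4264935·194/10000⌋=82739; principal=1358689-82739=1275950; balance=4264935-1275950=2988985
2. interest=⌊2988985·194/10000⌋=57986; principal=1358689-57986=1300703; balance=2988985-1300703=1688282
3. interest=⌊1688282·194/10000⌋=32752; principal=1358689-32752=1325937; balance=1688282-1325937=362345
4. interest=⌊362345·194/10000⌋=7029; principal=min(1358689-7029,362345)=362345; balance=362345-362345=0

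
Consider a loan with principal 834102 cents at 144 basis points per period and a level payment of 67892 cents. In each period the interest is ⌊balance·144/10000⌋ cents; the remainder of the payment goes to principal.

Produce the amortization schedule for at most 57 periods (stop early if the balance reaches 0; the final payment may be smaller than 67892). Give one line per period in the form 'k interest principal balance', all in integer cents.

1. interest=⌊834102·144/10000⌋=12011; principal=67892-12011=55881; balance=834102-55881=778221
2. interest=⌊778221·144/10000⌋=11206; principal=67892-11206=56686; balance=778221-56686=721535
3. interest=⌊721535·144/10000⌋=10390; principal=67892-10390=57502; balance=721535-57502=664033
4. interest=⌊664033·144/10000⌋=9562; principal=67892-9562=58330; balance=664033-58330=605703
5. interest=⌊605703·144/10000⌋=8722; principal=67892-8722=59170; balance=605703-59170=546533
6. interest=⌊546533·144/10000⌋=7870; principal=67892-7870=60022; balance=546533-60022=486511
7. interest=⌊486511·144/10000⌋=7005; principal=67892-7005=60887; balance=486511-60887=425624
8. interest=⌊425624·144/10000⌋=6128; principal=67892-6128=61764; balance=425624-61764=363860
9. interest=⌊363860·144/10000⌋=5239; principal=67892-5239=62653; balance=363860-62653=301207
10. interest=⌊301207·144/10000⌋=4337; principal=67892-4337=63555; balance=301207-63555=237652
11. interest=⌊237652·144/10000⌋=3422; principal=67892-3422=64470; balance=237652-64470=173182
12. interest=⌊173182·144/10000⌋=2493; principal=67892-2493=65399; balance=173182-65399=107783
13. interest=⌊107783·144/10000⌋=1552; principal=67892-1552=66340; balance=107783-66340=41443
14. interest=⌊41443·144/10000⌋=596; principal=min(67892-596,41443)=41443; balance=41443-41443=0

1 12011 55881 778221
2 11206 56686 721535
3 10390 57502 664033
4 9562 58330 605703
5 8722 59170 546533
6 7870 60022 486511
7 7005 60887 425624
8 6128 61764 363860
9 5239 62653 301207
10 4337 63555 237652
11 3422 64470 173182
12 2493 65399 107783
13 1552 66340 41443
14 596 41443 0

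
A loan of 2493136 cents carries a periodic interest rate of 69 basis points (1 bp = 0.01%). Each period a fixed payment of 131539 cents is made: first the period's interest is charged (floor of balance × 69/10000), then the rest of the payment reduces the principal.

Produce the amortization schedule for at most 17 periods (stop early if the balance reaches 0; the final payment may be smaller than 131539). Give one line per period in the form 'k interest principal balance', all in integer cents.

1. interest=⌊2493136·69/10000⌋=17202; principal=131539-17202=114337; balance=2493136-114337=2378799
2. interest=⌊2378799·69/10000⌋=16413; principal=131539-16413=115126; balance=2378799-115126=2263673
3. interest=⌊2263673·69/10000⌋=15619; principal=131539-15619=115920; balance=2263673-115920=2147753
4. interest=⌊2147753·69/10000⌋=14819; principal=131539-14819=116720; balance=2147753-116720=2031033
5. interest=⌊2031033·69/10000⌋=14014; principal=131539-14014=117525; balance=2031033-117525=1913508
6. interest=⌊1913508·69/10000⌋=13203; principal=131539-13203=118336; balance=1913508-118336=1795172
7. interest=⌊1795172·69/10000⌋=12386; principal=131539-12386=119153; balance=1795172-119153=1676019
8. interest=⌊1676019·69/10000⌋=11564; principal=131539-11564=119975; balance=1676019-119975=1556044
9. interest=⌊1556044·69/10000⌋=10736; principal=131539-10736=120803; balance=1556044-120803=1435241
10. interest=⌊1435241·69/10000⌋=9903; principal=131539-9903=121636; balance=1435241-121636=1313605
11. interest=⌊1313605·69/10000⌋=9063; principal=131539-9063=122476; balance=1313605-122476=1191129
12. interest=⌊1191129·69/10000⌋=8218; principal=131539-8218=123321; balance=1191129-123321=1067808
13. interest=⌊1067808·69/10000⌋=7367; principal=131539-7367=124172; balance=1067808-124172=943636
14. interest=⌊943636·69/10000⌋=6511; principal=131539-6511=125028; balance=943636-125028=818608
15. interest=⌊818608·69/10000⌋=5648; principal=131539-5648=125891; balance=818608-125891=692717
16. interest=⌊692717·69/10000⌋=4779; principal=131539-4779=126760; balance=692717-126760=565957
17. interest=⌊565957·69/10000⌋=3905; principal=131539-3905=127634; balance=565957-127634=438323

1 17202 114337 2378799
2 16413 115126 2263673
3 15619 115920 2147753
4 14819 116720 2031033
5 14014 117525 1913508
6 13203 118336 1795172
7 12386 119153 1676019
8 11564 119975 1556044
9 10736 120803 1435241
10 9903 121636 1313605
11 9063 122476 1191129
12 8218 123321 1067808
13 7367 124172 943636
14 6511 125028 818608
15 5648 125891 692717
16 4779 126760 565957
17 3905 127634 438323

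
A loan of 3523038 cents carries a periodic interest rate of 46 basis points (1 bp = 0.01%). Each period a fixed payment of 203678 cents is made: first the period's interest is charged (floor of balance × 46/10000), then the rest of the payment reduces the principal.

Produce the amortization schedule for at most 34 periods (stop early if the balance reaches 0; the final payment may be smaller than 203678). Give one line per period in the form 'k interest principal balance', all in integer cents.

1 16205 187473 3335565
2 15343 188335 3147230
3 14477 189201 2958029
4 13606 190072 2767957
5 12732 190946 2577011
6 11854 191824 2385187
7 10971 192707 2192480
8 10085 193593 1998887
9 9194 194484 1804403
10 8300 195378 1609025
11 7401 196277 1412748
12 6498 197180 1215568
13 5591 198087 1017481
14 4680 198998 818483
15 3765 199913 618570
16 2845 200833 417737
17 1921 201757 215980
18 993 202685 13295
19 61 13295 0

1. interest=⌊3523038·46/10000⌋=16205; principal=203678-16205=187473; balance=3523038-187473=3335565
2. interest=⌊3335565·46/10000⌋=15343; principal=203678-15343=188335; balance=3335565-188335=3147230
3. interest=⌊3147230·46/10000⌋=14477; principal=203678-14477=189201; balance=3147230-189201=2958029
4. interest=⌊2958029·46/10000⌋=13606; principal=203678-13606=190072; balance=2958029-190072=2767957
5. interest=⌊2767957·46/10000⌋=12732; principal=203678-12732=190946; balance=2767957-190946=2577011
6. interest=⌊2577011·46/10000⌋=11854; principal=203678-11854=191824; balance=2577011-191824=2385187
7. interest=⌊2385187·46/10000⌋=10971; principal=203678-10971=192707; balance=2385187-192707=2192480
8. interest=⌊2192480·46/10000⌋=10085; principal=203678-10085=193593; balance=2192480-193593=1998887
9. interest=⌊1998887·46/10000⌋=9194; principal=203678-9194=194484; balance=1998887-194484=1804403
10. interest=⌊1804403·46/10000⌋=8300; principal=203678-8300=195378; balance=1804403-195378=1609025
11. interest=⌊1609025·46/10000⌋=7401; principal=203678-7401=196277; balance=1609025-196277=1412748
12. interest=⌊1412748·46/10000⌋=6498; principal=203678-6498=197180; balance=1412748-197180=1215568
13. interest=⌊1215568·46/10000⌋=5591; principal=203678-5591=198087; balance=1215568-198087=1017481
14. interest=⌊1017481·46/10000⌋=4680; principal=203678-4680=198998; balance=1017481-198998=818483
15. interest=⌊818483·46/10000⌋=3765; principal=203678-3765=199913; balance=818483-199913=618570
16. interest=⌊618570·46/10000⌋=2845; principal=203678-2845=200833; balance=618570-200833=417737
17. interest=⌊417737·46/10000⌋=1921; principal=203678-1921=201757; balance=417737-201757=215980
18. interest=⌊215980·46/10000⌋=993; principal=203678-993=202685; balance=215980-202685=13295
19. interest=⌊13295·46/10000⌋=61; principal=min(203678-61,13295)=13295; balance=13295-13295=0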